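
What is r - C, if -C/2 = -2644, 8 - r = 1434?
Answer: -6714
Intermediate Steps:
r = -1426 (r = 8 - 1*1434 = 8 - 1434 = -1426)
C = 5288 (C = -2*(-2644) = 5288)
r - C = -1426 - 1*5288 = -1426 - 5288 = -6714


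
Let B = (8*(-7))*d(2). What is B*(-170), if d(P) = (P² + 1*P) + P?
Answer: 76160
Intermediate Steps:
d(P) = P² + 2*P (d(P) = (P² + P) + P = (P + P²) + P = P² + 2*P)
B = -448 (B = (8*(-7))*(2*(2 + 2)) = -112*4 = -56*8 = -448)
B*(-170) = -448*(-170) = 76160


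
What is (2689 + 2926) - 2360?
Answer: 3255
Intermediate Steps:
(2689 + 2926) - 2360 = 5615 - 2360 = 3255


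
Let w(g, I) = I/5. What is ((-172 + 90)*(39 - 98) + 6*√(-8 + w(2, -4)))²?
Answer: 117029636/5 + 116112*I*√55/5 ≈ 2.3406e+7 + 1.7222e+5*I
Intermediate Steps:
w(g, I) = I/5 (w(g, I) = I*(⅕) = I/5)
((-172 + 90)*(39 - 98) + 6*√(-8 + w(2, -4)))² = ((-172 + 90)*(39 - 98) + 6*√(-8 + (⅕)*(-4)))² = (-82*(-59) + 6*√(-8 - ⅘))² = (4838 + 6*√(-44/5))² = (4838 + 6*(2*I*√55/5))² = (4838 + 12*I*√55/5)²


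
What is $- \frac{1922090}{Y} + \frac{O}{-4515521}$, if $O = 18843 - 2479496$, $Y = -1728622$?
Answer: $\frac{6466388334528}{3902814471031} \approx 1.6569$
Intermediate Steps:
$O = -2460653$
$- \frac{1922090}{Y} + \frac{O}{-4515521} = - \frac{1922090}{-1728622} - \frac{2460653}{-4515521} = \left(-1922090\right) \left(- \frac{1}{1728622}\right) - - \frac{2460653}{4515521} = \frac{961045}{864311} + \frac{2460653}{4515521} = \frac{6466388334528}{3902814471031}$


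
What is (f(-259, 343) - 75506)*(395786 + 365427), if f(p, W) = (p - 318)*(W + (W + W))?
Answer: -509433426907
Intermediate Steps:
f(p, W) = 3*W*(-318 + p) (f(p, W) = (-318 + p)*(W + 2*W) = (-318 + p)*(3*W) = 3*W*(-318 + p))
(f(-259, 343) - 75506)*(395786 + 365427) = (3*343*(-318 - 259) - 75506)*(395786 + 365427) = (3*343*(-577) - 75506)*761213 = (-593733 - 75506)*761213 = -669239*761213 = -509433426907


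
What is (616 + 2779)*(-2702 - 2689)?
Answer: -18302445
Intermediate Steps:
(616 + 2779)*(-2702 - 2689) = 3395*(-5391) = -18302445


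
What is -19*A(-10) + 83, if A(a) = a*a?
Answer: -1817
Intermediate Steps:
A(a) = a²
-19*A(-10) + 83 = -19*(-10)² + 83 = -19*100 + 83 = -1900 + 83 = -1817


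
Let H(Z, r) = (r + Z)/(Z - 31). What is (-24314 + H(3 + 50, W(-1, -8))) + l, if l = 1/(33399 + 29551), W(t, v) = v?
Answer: -8417406457/346225 ≈ -24312.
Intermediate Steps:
H(Z, r) = (Z + r)/(-31 + Z)
l = 1/62950 ≈ 1.5886e-5
(-24314 + H(3 + 50, W(-1, -8))) + l = (-24314 + ((3 + 50) - 8)/(-31 + (3 + 50))) + 1/62950 = (-24314 + (53 - 8)/(-31 + 53)) + 1/62950 = (-24314 + 45/22) + 1/62950 = -534863/22 + 1/62950 = -8417406457/346225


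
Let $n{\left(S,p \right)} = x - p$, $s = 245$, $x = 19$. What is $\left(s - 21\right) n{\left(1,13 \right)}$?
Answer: $1344$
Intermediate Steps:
$n{\left(S,p \right)} = 19 - p$
$\left(s - 21\right) n{\left(1,13 \right)} = \left(245 - 21\right) \left(19 - 13\right) = 224 \left(19 - 13\right) = 224 \cdot 6 = 1344$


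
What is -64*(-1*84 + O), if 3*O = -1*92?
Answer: 22016/3 ≈ 7338.7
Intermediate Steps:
O = -92/3 (O = (-1*92)/3 = (1/3)*(-92) = -92/3 ≈ -30.667)
-64*(-1*84 + O) = -64*(-1*84 - 92/3) = -64*(-84 - 92/3) = -64*(-344/3) = 22016/3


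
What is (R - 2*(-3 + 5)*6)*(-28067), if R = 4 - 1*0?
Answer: 561340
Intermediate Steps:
R = 4 (R = 4 + 0 = 4)
(R - 2*(-3 + 5)*6)*(-28067) = (4 - 2*(-3 + 5)*6)*(-28067) = (4 - 4*6)*(-28067) = (4 - 2*12)*(-28067) = (4 - 24)*(-28067) = -20*(-28067) = 561340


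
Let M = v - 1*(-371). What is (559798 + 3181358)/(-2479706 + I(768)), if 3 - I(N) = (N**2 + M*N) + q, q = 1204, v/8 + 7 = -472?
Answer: -1247052/137561 ≈ -9.0654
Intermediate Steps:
v = -3832 (v = -56 + 8*(-472) = -56 - 3776 = -3832)
M = -3461 (M = -3832 - 1*(-371) = -3832 + 371 = -3461)
I(N) = -1201 - N**2 + 3461*N (I(N) = 3 - ((N**2 - 3461*N) + 1204) = 3 - (1204 + N**2 - 3461*N) = 3 + (-1204 - N**2 + 3461*N) = -1201 - N**2 + 3461*N)
(559798 + 3181358)/(-2479706 + I(768)) = (559798 + 3181358)/(-2479706 + (-1201 - 1*768**2 + 3461*768)) = 3741156/(-2479706 + (-1201 - 1*589824 + 2658048)) = 3741156/(-2479706 + (-1201 - 589824 + 2658048)) = 3741156/(-2479706 + 2067023) = 3741156/(-412683) = 3741156*(-1/412683) = -1247052/137561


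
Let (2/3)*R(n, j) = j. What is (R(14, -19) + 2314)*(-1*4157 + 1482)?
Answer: -12227425/2 ≈ -6.1137e+6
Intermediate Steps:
R(n, j) = 3*j/2
(R(14, -19) + 2314)*(-1*4157 + 1482) = ((3/2)*(-19) + 2314)*(-1*4157 + 1482) = (-57/2 + 2314)*(-4157 + 1482) = (4571/2)*(-2675) = -12227425/2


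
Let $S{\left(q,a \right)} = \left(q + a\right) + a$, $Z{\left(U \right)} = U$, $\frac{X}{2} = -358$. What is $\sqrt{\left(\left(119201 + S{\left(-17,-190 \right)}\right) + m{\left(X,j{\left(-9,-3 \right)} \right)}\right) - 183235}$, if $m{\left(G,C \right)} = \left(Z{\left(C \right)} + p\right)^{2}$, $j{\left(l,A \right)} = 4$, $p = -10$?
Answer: $9 i \sqrt{795} \approx 253.76 i$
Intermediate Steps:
$X = -716$ ($X = 2 \left(-358\right) = -716$)
$S{\left(q,a \right)} = q + 2 a$ ($S{\left(q,a \right)} = \left(a + q\right) + a = q + 2 a$)
$m{\left(G,C \right)} = \left(-10 + C\right)^{2}$ ($m{\left(G,C \right)} = \left(C - 10\right)^{2} = \left(-10 + C\right)^{2}$)
$\sqrt{\left(\left(119201 + S{\left(-17,-190 \right)}\right) + m{\left(X,j{\left(-9,-3 \right)} \right)}\right) - 183235} = \sqrt{\left(\left(119201 + \left(-17 + 2 \left(-190\right)\right)\right) + \left(-10 + 4\right)^{2}\right) - 183235} = \sqrt{\left(\left(119201 - 397\right) + \left(-6\right)^{2}\right) - 183235} = \sqrt{\left(\left(119201 - 397\right) + 36\right) - 183235} = \sqrt{\left(118804 + 36\right) - 183235} = \sqrt{118840 - 183235} = \sqrt{-64395} = 9 i \sqrt{795}$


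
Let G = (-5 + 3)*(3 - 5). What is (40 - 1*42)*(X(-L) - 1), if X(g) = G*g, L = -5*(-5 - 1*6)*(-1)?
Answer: -438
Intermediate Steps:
L = -55 (L = -5*(-5 - 6)*(-1) = -5*(-11)*(-1) = 55*(-1) = -55)
G = 4 (G = -2*(-2) = 4)
X(g) = 4*g
(40 - 1*42)*(X(-L) - 1) = (40 - 1*42)*(4*(-1*(-55)) - 1) = (40 - 42)*(4*55 - 1) = -2*(220 - 1) = -2*219 = -438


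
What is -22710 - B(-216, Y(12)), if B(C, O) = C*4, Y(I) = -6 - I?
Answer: -21846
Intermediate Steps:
B(C, O) = 4*C
-22710 - B(-216, Y(12)) = -22710 - 4*(-216) = -22710 - 1*(-864) = -22710 + 864 = -21846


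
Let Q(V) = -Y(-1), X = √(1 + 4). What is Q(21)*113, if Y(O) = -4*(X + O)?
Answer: -452 + 452*√5 ≈ 558.70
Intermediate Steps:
X = √5 ≈ 2.2361
Y(O) = -4*O - 4*√5 (Y(O) = -4*(√5 + O) = -4*(O + √5) = -4*O - 4*√5)
Q(V) = -4 + 4*√5 (Q(V) = -(-4*(-1) - 4*√5) = -(4 - 4*√5) = -4 + 4*√5)
Q(21)*113 = (-4 + 4*√5)*113 = -452 + 452*√5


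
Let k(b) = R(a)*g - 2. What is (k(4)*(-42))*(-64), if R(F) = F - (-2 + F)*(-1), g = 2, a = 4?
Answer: 26880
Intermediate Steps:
R(F) = -2 + 2*F (R(F) = F - (2 - F) = F + (-2 + F) = -2 + 2*F)
k(b) = 10 (k(b) = (-2 + 2*4)*2 - 2 = (-2 + 8)*2 - 2 = 6*2 - 2 = 12 - 2 = 10)
(k(4)*(-42))*(-64) = (10*(-42))*(-64) = -420*(-64) = 26880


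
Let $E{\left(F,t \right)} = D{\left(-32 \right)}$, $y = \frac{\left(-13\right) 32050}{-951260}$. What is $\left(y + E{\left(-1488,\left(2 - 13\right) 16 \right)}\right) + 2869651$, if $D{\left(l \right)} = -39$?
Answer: $\frac{272974752777}{95126} \approx 2.8696 \cdot 10^{6}$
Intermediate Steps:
$y = \frac{41665}{95126}$ ($y = \left(-416650\right) \left(- \frac{1}{951260}\right) = \frac{41665}{95126} \approx 0.438$)
$E{\left(F,t \right)} = -39$
$\left(y + E{\left(-1488,\left(2 - 13\right) 16 \right)}\right) + 2869651 = \left(\frac{41665}{95126} - 39\right) + 2869651 = - \frac{3668249}{95126} + 2869651 = \frac{272974752777}{95126}$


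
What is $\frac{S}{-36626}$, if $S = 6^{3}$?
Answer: $- \frac{108}{18313} \approx -0.0058974$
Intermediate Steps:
$S = 216$
$\frac{S}{-36626} = \frac{216}{-36626} = 216 \left(- \frac{1}{36626}\right) = - \frac{108}{18313}$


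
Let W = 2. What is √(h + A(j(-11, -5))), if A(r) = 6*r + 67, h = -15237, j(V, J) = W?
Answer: I*√15158 ≈ 123.12*I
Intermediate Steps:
j(V, J) = 2
A(r) = 67 + 6*r
√(h + A(j(-11, -5))) = √(-15237 + (67 + 6*2)) = √(-15237 + (67 + 12)) = √(-15237 + 79) = √(-15158) = I*√15158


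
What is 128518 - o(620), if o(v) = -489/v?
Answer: 79681649/620 ≈ 1.2852e+5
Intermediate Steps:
128518 - o(620) = 128518 - (-489)/620 = 128518 - 1*(-489/620) = 128518 + 489/620 = 79681649/620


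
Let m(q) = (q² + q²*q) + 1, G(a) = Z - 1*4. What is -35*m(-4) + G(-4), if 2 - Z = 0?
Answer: 1643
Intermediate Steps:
Z = 2 (Z = 2 - 1*0 = 2 + 0 = 2)
G(a) = -2 (G(a) = 2 - 1*4 = 2 - 4 = -2)
m(q) = 1 + q² + q³ (m(q) = (q² + q³) + 1 = 1 + q² + q³)
-35*m(-4) + G(-4) = -35*(1 + (-4)² + (-4)³) - 2 = -35*(1 + 16 - 64) - 2 = -35*(-47) - 2 = 1645 - 2 = 1643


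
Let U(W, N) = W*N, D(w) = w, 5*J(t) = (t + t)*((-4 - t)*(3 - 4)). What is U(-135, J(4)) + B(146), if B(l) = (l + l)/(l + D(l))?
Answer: -1727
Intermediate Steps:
J(t) = 2*t*(4 + t)/5 (J(t) = ((t + t)*((-4 - t)*(3 - 4)))/5 = ((2*t)*((-4 - t)*(-1)))/5 = ((2*t)*(4 + t))/5 = (2*t*(4 + t))/5 = 2*t*(4 + t)/5)
U(W, N) = N*W
B(l) = 1 (B(l) = (l + l)/(l + l) = (2*l)/((2*l)) = (2*l)*(1/(2*l)) = 1)
U(-135, J(4)) + B(146) = ((⅖)*4*(4 + 4))*(-135) + 1 = ((⅖)*4*8)*(-135) + 1 = (64/5)*(-135) + 1 = -1728 + 1 = -1727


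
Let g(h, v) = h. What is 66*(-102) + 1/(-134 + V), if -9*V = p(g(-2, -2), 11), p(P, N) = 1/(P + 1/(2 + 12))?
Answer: -219113379/32548 ≈ -6732.0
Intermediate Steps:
p(P, N) = 1/(1/14 + P) (p(P, N) = 1/(P + 1/14) = 1/(1/14 + P))
V = 14/243 (V = -14/(9*(1 + 14*(-2))) = -14/(9*(1 - 28)) = -14/(9*(-27)) = -14*(-1)/(9*27) = -⅑*(-14/27) = 14/243 ≈ 0.057613)
66*(-102) + 1/(-134 + V) = 66*(-102) + 1/(-134 + 14/243) = -6732 + 1/(-32548/243) = -6732 - 243/32548 = -219113379/32548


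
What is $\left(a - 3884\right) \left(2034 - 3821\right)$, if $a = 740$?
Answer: $5618328$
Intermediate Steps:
$\left(a - 3884\right) \left(2034 - 3821\right) = \left(740 - 3884\right) \left(2034 - 3821\right) = \left(-3144\right) \left(-1787\right) = 5618328$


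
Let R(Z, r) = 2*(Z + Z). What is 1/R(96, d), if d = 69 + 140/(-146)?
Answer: 1/384 ≈ 0.0026042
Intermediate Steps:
d = 4967/73 (d = 69 + 140*(-1/146) = 69 - 70/73 = 4967/73 ≈ 68.041)
R(Z, r) = 4*Z (R(Z, r) = 2*(2*Z) = 4*Z)
1/R(96, d) = 1/(4*96) = 1/384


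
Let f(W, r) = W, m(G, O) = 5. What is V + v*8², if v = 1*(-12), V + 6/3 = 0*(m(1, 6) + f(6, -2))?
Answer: -770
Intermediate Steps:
V = -2 (V = -2 + 0*(5 + 6) = -2 + 0*11 = -2 + 0 = -2)
v = -12
V + v*8² = -2 - 12*8² = -2 - 12*64 = -2 - 768 = -770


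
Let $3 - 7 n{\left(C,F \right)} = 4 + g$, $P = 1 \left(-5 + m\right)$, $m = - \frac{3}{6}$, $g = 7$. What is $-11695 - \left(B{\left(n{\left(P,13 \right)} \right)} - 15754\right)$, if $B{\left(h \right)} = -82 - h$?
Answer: $\frac{28979}{7} \approx 4139.9$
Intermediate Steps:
$m = - \frac{1}{2}$ ($m = \left(-3\right) \frac{1}{6} = - \frac{1}{2} \approx -0.5$)
$P = - \frac{11}{2}$ ($P = 1 \left(-5 - \frac{1}{2}\right) = 1 \left(- \frac{11}{2}\right) = - \frac{11}{2} \approx -5.5$)
$n{\left(C,F \right)} = - \frac{8}{7}$ ($n{\left(C,F \right)} = \frac{3}{7} - \frac{4 + 7}{7} = \frac{3}{7} - \frac{11}{7} = - \frac{8}{7}$)
$-11695 - \left(B{\left(n{\left(P,13 \right)} \right)} - 15754\right) = -11695 - \left(\left(-82 - - \frac{8}{7}\right) - 15754\right) = -11695 - \left(\left(-82 + \frac{8}{7}\right) - 15754\right) = -11695 - \left(- \frac{566}{7} - 15754\right) = -11695 - - \frac{110844}{7} = -11695 + \frac{110844}{7} = \frac{28979}{7}$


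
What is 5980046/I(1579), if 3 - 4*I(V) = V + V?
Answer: -23920184/3155 ≈ -7581.7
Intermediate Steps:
I(V) = 3/4 - V/2 (I(V) = 3/4 - (V + V)/4 = 3/4 - V/2)
5980046/I(1579) = 5980046/(3/4 - 1/2*1579) = 5980046/(3/4 - 1579/2) = 5980046/(-3155/4) = 5980046*(-4/3155) = -23920184/3155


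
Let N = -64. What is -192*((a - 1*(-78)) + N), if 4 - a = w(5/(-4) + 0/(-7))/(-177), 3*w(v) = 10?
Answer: -612352/177 ≈ -3459.6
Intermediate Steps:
w(v) = 10/3 (w(v) = (⅓)*10 = 10/3)
a = 2134/531 (a = 4 - 10/(3*(-177)) = 4 - 10*(-1)/(3*177) = 4 - 1*(-10/531) = 4 + 10/531 = 2134/531 ≈ 4.0188)
-192*((a - 1*(-78)) + N) = -192*((2134/531 - 1*(-78)) - 64) = -192*((2134/531 + 78) - 64) = -192*(43552/531 - 64) = -192*9568/531 = -612352/177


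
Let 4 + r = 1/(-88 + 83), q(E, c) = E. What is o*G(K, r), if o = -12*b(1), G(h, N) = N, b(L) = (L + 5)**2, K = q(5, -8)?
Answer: 9072/5 ≈ 1814.4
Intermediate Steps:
K = 5
b(L) = (5 + L)**2
r = -21/5 (r = -4 + 1/(-88 + 83) = -4 + 1/(-5) = -4 - 1/5 = -21/5 ≈ -4.2000)
o = -432 (o = -12*(5 + 1)**2 = -12*6**2 = -12*36 = -432)
o*G(K, r) = -432*(-21/5) = 9072/5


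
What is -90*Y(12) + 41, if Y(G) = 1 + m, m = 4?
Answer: -409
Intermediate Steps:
Y(G) = 5 (Y(G) = 1 + 4 = 5)
-90*Y(12) + 41 = -90*5 + 41 = -450 + 41 = -409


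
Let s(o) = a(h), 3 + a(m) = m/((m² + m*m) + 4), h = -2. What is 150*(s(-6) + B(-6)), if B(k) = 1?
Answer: -325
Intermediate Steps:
a(m) = -3 + m/(4 + 2*m²) (a(m) = -3 + m/((m² + m*m) + 4) = -3 + m/((m² + m²) + 4) = -3 + m/(2*m² + 4) = -3 + m/(4 + 2*m²))
s(o) = -19/6 (s(o) = (-12 - 2 - 6*(-2)²)/(2*(2 + (-2)²)) = (-12 - 2 - 6*4)/(2*(2 + 4)) = (½)*(-12 - 2 - 24)/6 = (½)*(⅙)*(-38) = -19/6)
150*(s(-6) + B(-6)) = 150*(-19/6 + 1) = 150*(-13/6) = -325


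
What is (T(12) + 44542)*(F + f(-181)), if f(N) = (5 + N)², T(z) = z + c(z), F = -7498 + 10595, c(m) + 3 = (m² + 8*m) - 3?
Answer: 1526061524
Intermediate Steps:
c(m) = -6 + m² + 8*m (c(m) = -3 + ((m² + 8*m) - 3) = -3 + (-3 + m² + 8*m) = -6 + m² + 8*m)
F = 3097
T(z) = -6 + z² + 9*z (T(z) = z + (-6 + z² + 8*z) = -6 + z² + 9*z)
(T(12) + 44542)*(F + f(-181)) = ((-6 + 12² + 9*12) + 44542)*(3097 + (5 - 181)²) = ((-6 + 144 + 108) + 44542)*(3097 + (-176)²) = (246 + 44542)*(3097 + 30976) = 44788*34073 = 1526061524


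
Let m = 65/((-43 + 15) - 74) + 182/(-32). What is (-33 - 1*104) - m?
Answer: -106631/816 ≈ -130.68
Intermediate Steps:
m = -5161/816 (m = 65/(-28 - 74) + 182*(-1/32) = 65/(-102) - 91/16 = 65*(-1/102) - 91/16 = -65/102 - 91/16 = -5161/816 ≈ -6.3248)
(-33 - 1*104) - m = (-33 - 1*104) - 1*(-5161/816) = (-33 - 104) + 5161/816 = -137 + 5161/816 = -106631/816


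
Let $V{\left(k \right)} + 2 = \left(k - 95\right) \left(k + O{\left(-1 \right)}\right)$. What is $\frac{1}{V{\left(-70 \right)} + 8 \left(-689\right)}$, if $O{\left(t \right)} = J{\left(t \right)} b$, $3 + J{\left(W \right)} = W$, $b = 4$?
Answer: $\frac{1}{8676} \approx 0.00011526$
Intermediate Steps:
$J{\left(W \right)} = -3 + W$
$O{\left(t \right)} = -12 + 4 t$ ($O{\left(t \right)} = \left(-3 + t\right) 4 = -12 + 4 t$)
$V{\left(k \right)} = -2 + \left(-95 + k\right) \left(-16 + k\right)$ ($V{\left(k \right)} = -2 + \left(k - 95\right) \left(k + \left(-12 + 4 \left(-1\right)\right)\right) = -2 + \left(-95 + k\right) \left(k - 16\right) = -2 + \left(-95 + k\right) \left(-16 + k\right)$)
$\frac{1}{V{\left(-70 \right)} + 8 \left(-689\right)} = \frac{1}{\left(1518 + \left(-70\right)^{2} - -7770\right) + 8 \left(-689\right)} = \frac{1}{\left(1518 + 4900 + 7770\right) - 5512} = \frac{1}{14188 - 5512} = \frac{1}{8676}$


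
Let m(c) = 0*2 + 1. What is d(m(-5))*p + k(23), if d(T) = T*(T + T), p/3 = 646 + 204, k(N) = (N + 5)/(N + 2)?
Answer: 127528/25 ≈ 5101.1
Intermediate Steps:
m(c) = 1 (m(c) = 0 + 1 = 1)
k(N) = (5 + N)/(2 + N)
p = 2550 (p = 3*(646 + 204) = 3*850 = 2550)
d(T) = 2*T² (d(T) = T*(2*T) = 2*T²)
d(m(-5))*p + k(23) = (2*1²)*2550 + (5 + 23)/(2 + 23) = (2*1)*2550 + 28/25 = 2*2550 + (1/25)*28 = 5100 + 28/25 = 127528/25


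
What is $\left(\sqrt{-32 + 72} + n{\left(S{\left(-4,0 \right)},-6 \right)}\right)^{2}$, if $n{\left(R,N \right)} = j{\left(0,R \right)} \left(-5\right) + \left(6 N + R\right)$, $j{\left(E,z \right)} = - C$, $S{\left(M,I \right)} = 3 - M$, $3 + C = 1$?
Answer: $1561 - 156 \sqrt{10} \approx 1067.7$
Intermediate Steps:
$C = -2$ ($C = -3 + 1 = -2$)
$j{\left(E,z \right)} = 2$ ($j{\left(E,z \right)} = \left(-1\right) \left(-2\right) = 2$)
$n{\left(R,N \right)} = -10 + R + 6 N$ ($n{\left(R,N \right)} = 2 \left(-5\right) + \left(6 N + R\right) = -10 + \left(R + 6 N\right) = -10 + R + 6 N$)
$\left(\sqrt{-32 + 72} + n{\left(S{\left(-4,0 \right)},-6 \right)}\right)^{2} = \left(\sqrt{-32 + 72} + \left(-10 + \left(3 - -4\right) + 6 \left(-6\right)\right)\right)^{2} = \left(\sqrt{40} - 39\right)^{2} = \left(2 \sqrt{10} - 39\right)^{2} = \left(-39 + 2 \sqrt{10}\right)^{2}$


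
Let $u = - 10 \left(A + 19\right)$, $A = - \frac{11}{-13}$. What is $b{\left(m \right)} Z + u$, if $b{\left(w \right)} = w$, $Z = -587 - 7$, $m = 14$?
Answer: $- \frac{110688}{13} \approx -8514.5$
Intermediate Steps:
$Z = -594$
$A = \frac{11}{13}$ ($A = \left(-11\right) \left(- \frac{1}{13}\right) = \frac{11}{13} \approx 0.84615$)
$u = - \frac{2580}{13}$ ($u = - 10 \left(\frac{11}{13} + 19\right) = \left(-10\right) \frac{258}{13} = - \frac{2580}{13} \approx -198.46$)
$b{\left(m \right)} Z + u = 14 \left(-594\right) - \frac{2580}{13} = -8316 - \frac{2580}{13} = - \frac{110688}{13}$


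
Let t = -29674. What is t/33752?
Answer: -14837/16876 ≈ -0.87918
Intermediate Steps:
t/33752 = -29674/33752 = -29674*1/33752 = -14837/16876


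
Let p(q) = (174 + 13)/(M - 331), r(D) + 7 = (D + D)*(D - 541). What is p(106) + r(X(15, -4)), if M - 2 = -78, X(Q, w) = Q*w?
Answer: 2668164/37 ≈ 72113.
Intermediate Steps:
r(D) = -7 + 2*D*(-541 + D) (r(D) = -7 + (D + D)*(D - 541) = -7 + (2*D)*(-541 + D) = -7 + 2*D*(-541 + D))
M = -76 (M = 2 - 78 = -76)
p(q) = -17/37 (p(q) = (174 + 13)/(-76 - 331) = 187/(-407) = 187*(-1/407) = -17/37)
p(106) + r(X(15, -4)) = -17/37 + (-7 - 16230*(-4) + 2*(15*(-4))²) = -17/37 + (-7 - 1082*(-60) + 2*(-60)²) = -17/37 + (-7 + 64920 + 2*3600) = -17/37 + (-7 + 64920 + 7200) = -17/37 + 72113 = 2668164/37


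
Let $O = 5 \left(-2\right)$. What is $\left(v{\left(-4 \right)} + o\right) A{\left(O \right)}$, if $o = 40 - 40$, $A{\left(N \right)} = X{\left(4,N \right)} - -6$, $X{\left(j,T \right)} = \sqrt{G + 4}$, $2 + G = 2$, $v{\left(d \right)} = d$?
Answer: $-32$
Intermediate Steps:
$G = 0$ ($G = -2 + 2 = 0$)
$O = -10$
$X{\left(j,T \right)} = 2$ ($X{\left(j,T \right)} = \sqrt{0 + 4} = \sqrt{4} = 2$)
$A{\left(N \right)} = 8$ ($A{\left(N \right)} = 2 - -6 = 2 + 6 = 8$)
$o = 0$
$\left(v{\left(-4 \right)} + o\right) A{\left(O \right)} = \left(-4 + 0\right) 8 = \left(-4\right) 8 = -32$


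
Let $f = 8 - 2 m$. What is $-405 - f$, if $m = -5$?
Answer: $-423$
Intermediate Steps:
$f = 18$ ($f = 8 - -10 = 8 + 10 = 18$)
$-405 - f = -405 - 18 = -423$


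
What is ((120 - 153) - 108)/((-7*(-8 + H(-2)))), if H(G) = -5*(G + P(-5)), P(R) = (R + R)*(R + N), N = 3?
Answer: -141/686 ≈ -0.20554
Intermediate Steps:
P(R) = 2*R*(3 + R) (P(R) = (R + R)*(R + 3) = (2*R)*(3 + R) = 2*R*(3 + R))
H(G) = -100 - 5*G (H(G) = -5*(G + 2*(-5)*(3 - 5)) = -5*(G + 2*(-5)*(-2)) = -5*(G + 20) = -5*(20 + G) = -100 - 5*G)
((120 - 153) - 108)/((-7*(-8 + H(-2)))) = ((120 - 153) - 108)/((-7*(-8 + (-100 - 5*(-2))))) = (-33 - 108)/((-7*(-8 + (-100 + 10)))) = -141*(-1/(7*(-8 - 90))) = -141/((-7*(-98))) = -141/686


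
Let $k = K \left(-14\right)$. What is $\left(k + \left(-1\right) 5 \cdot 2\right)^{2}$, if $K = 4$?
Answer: $4356$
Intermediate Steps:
$k = -56$ ($k = 4 \left(-14\right) = -56$)
$\left(k + \left(-1\right) 5 \cdot 2\right)^{2} = \left(-56 + \left(-1\right) 5 \cdot 2\right)^{2} = \left(-56 - 10\right)^{2} = \left(-66\right)^{2} = 4356$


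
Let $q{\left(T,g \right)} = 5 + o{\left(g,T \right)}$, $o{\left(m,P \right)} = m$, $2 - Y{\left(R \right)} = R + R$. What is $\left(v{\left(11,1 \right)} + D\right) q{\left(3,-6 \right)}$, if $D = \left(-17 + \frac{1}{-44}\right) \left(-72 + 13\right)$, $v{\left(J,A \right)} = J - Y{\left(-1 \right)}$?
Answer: $- \frac{44499}{44} \approx -1011.3$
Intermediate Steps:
$Y{\left(R \right)} = 2 - 2 R$ ($Y{\left(R \right)} = 2 - \left(R + R\right) = 2 - 2 R$)
$v{\left(J,A \right)} = -4 + J$ ($v{\left(J,A \right)} = J - \left(2 - -2\right) = J - \left(2 + 2\right) = J - 4 = -4 + J$)
$q{\left(T,g \right)} = 5 + g$
$D = \frac{44191}{44}$ ($D = \left(-17 - \frac{1}{44}\right) \left(-59\right) = \left(- \frac{749}{44}\right) \left(-59\right) = \frac{44191}{44} \approx 1004.3$)
$\left(v{\left(11,1 \right)} + D\right) q{\left(3,-6 \right)} = \left(\left(-4 + 11\right) + \frac{44191}{44}\right) \left(5 - 6\right) = \left(7 + \frac{44191}{44}\right) \left(-1\right) = \frac{44499}{44} \left(-1\right) = - \frac{44499}{44}$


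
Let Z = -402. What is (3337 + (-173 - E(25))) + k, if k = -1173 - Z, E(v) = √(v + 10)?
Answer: 2393 - √35 ≈ 2387.1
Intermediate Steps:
E(v) = √(10 + v)
k = -771 (k = -1173 - 1*(-402) = -1173 + 402 = -771)
(3337 + (-173 - E(25))) + k = (3337 + (-173 - √(10 + 25))) - 771 = (3337 + (-173 - √35)) - 771 = (3164 - √35) - 771 = 2393 - √35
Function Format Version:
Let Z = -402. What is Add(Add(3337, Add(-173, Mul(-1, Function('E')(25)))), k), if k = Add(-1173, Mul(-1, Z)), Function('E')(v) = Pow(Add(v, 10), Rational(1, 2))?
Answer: Add(2393, Mul(-1, Pow(35, Rational(1, 2)))) ≈ 2387.1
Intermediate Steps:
Function('E')(v) = Pow(Add(10, v), Rational(1, 2))
k = -771 (k = Add(-1173, Mul(-1, -402)) = Add(-1173, 402) = -771)
Add(Add(3337, Add(-173, Mul(-1, Function('E')(25)))), k) = Add(Add(3337, Add(-173, Mul(-1, Pow(Add(10, 25), Rational(1, 2))))), -771) = Add(Add(3337, Add(-173, Mul(-1, Pow(35, Rational(1, 2))))), -771) = Add(Add(3164, Mul(-1, Pow(35, Rational(1, 2)))), -771) = Add(2393, Mul(-1, Pow(35, Rational(1, 2))))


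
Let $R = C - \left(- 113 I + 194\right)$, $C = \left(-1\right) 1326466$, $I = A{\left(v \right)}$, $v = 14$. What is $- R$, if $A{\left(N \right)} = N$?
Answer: $1325078$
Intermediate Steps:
$I = 14$
$C = -1326466$
$R = -1325078$ ($R = -1326466 - \left(\left(-113\right) 14 + 194\right) = -1326466 - \left(-1582 + 194\right) = -1326466 - -1388 = -1326466 + 1388 = -1325078$)
$- R = \left(-1\right) \left(-1325078\right) = 1325078$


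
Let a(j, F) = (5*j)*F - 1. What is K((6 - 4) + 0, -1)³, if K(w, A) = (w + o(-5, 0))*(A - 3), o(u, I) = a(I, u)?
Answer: -64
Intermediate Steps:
a(j, F) = -1 + 5*F*j (a(j, F) = 5*F*j - 1 = -1 + 5*F*j)
o(u, I) = -1 + 5*I*u (o(u, I) = -1 + 5*u*I = -1 + 5*I*u)
K(w, A) = (-1 + w)*(-3 + A) (K(w, A) = (w + (-1 + 5*0*(-5)))*(A - 3) = (w + (-1 + 0))*(-3 + A) = (w - 1)*(-3 + A) = (-1 + w)*(-3 + A))
K((6 - 4) + 0, -1)³ = (3 - 1*(-1) - 3*((6 - 4) + 0) - ((6 - 4) + 0))³ = (3 + 1 - 3*(2 + 0) - (2 + 0))³ = (3 + 1 - 3*2 - 1*2)³ = (3 + 1 - 6 - 2)³ = (-4)³ = -64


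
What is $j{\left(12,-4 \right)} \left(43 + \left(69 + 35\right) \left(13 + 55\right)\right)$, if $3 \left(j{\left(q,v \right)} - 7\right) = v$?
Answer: $\frac{120955}{3} \approx 40318.0$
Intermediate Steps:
$j{\left(q,v \right)} = 7 + \frac{v}{3}$
$j{\left(12,-4 \right)} \left(43 + \left(69 + 35\right) \left(13 + 55\right)\right) = \left(7 + \frac{1}{3} \left(-4\right)\right) \left(43 + \left(69 + 35\right) \left(13 + 55\right)\right) = \left(7 - \frac{4}{3}\right) \left(43 + 104 \cdot 68\right) = \frac{17 \left(43 + 7072\right)}{3} = \frac{17}{3} \cdot 7115 = \frac{120955}{3}$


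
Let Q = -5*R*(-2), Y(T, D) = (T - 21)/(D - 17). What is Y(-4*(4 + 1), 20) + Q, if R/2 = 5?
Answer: 259/3 ≈ 86.333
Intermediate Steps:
Y(T, D) = (-21 + T)/(-17 + D)
R = 10 (R = 2*5 = 10)
Q = 100 (Q = -5*10*(-2) = -50*(-2) = 100)
Y(-4*(4 + 1), 20) + Q = (-21 - 4*(4 + 1))/(-17 + 20) + 100 = (-21 - 4*5)/3 + 100 = (-21 - 20)/3 + 100 = (⅓)*(-41) + 100 = -41/3 + 100 = 259/3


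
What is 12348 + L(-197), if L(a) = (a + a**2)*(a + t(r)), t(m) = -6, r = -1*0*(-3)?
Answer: -7825888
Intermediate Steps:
r = 0 (r = 0*(-3) = 0)
L(a) = (-6 + a)*(a + a**2) (L(a) = (a + a**2)*(a - 6) = (a + a**2)*(-6 + a) = (-6 + a)*(a + a**2))
12348 + L(-197) = 12348 - 197*(-6 + (-197)**2 - 5*(-197)) = 12348 - 197*(-6 + 38809 + 985) = 12348 - 197*39788 = 12348 - 7838236 = -7825888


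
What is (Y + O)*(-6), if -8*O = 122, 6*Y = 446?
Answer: -709/2 ≈ -354.50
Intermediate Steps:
Y = 223/3 (Y = (⅙)*446 = 223/3 ≈ 74.333)
O = -61/4 (O = -⅛*122 = -61/4 ≈ -15.250)
(Y + O)*(-6) = (223/3 - 61/4)*(-6) = (709/12)*(-6) = -709/2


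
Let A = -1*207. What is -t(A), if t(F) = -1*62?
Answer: 62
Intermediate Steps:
A = -207
t(F) = -62
-t(A) = -1*(-62) = 62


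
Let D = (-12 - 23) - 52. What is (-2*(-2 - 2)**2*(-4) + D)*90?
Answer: 3690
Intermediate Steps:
D = -87 (D = -35 - 52 = -87)
(-2*(-2 - 2)**2*(-4) + D)*90 = (-2*(-2 - 2)**2*(-4) - 87)*90 = (-2*(-4)**2*(-4) - 87)*90 = (-2*16*(-4) - 87)*90 = (-32*(-4) - 87)*90 = (128 - 87)*90 = 41*90 = 3690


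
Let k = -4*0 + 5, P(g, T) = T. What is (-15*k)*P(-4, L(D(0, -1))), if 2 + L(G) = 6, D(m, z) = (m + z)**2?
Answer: -300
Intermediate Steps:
L(G) = 4 (L(G) = -2 + 6 = 4)
k = 5 (k = 0 + 5 = 5)
(-15*k)*P(-4, L(D(0, -1))) = -15*5*4 = -75*4 = -300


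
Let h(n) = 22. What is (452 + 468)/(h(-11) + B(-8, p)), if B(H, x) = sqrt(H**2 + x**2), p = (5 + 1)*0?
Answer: 92/3 ≈ 30.667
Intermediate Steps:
p = 0 (p = 6*0 = 0)
(452 + 468)/(h(-11) + B(-8, p)) = (452 + 468)/(22 + sqrt((-8)**2 + 0**2)) = 920/(22 + sqrt(64 + 0)) = 920/(22 + sqrt(64)) = 920/(22 + 8) = 920/30 = 920*(1/30) = 92/3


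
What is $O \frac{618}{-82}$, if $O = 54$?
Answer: $- \frac{16686}{41} \approx -406.98$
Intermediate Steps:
$O \frac{618}{-82} = 54 \frac{618}{-82} = 54 \cdot 618 \left(- \frac{1}{82}\right) = 54 \left(- \frac{309}{41}\right) = - \frac{16686}{41}$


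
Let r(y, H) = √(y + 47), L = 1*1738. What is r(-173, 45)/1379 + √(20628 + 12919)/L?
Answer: √33547/1738 + 3*I*√14/1379 ≈ 0.10538 + 0.0081399*I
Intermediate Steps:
L = 1738
r(y, H) = √(47 + y)
r(-173, 45)/1379 + √(20628 + 12919)/L = √(47 - 173)/1379 + √(20628 + 12919)/1738 = √(-126)*(1/1379) + √33547*(1/1738) = (3*I*√14)*(1/1379) + √33547/1738 = 3*I*√14/1379 + √33547/1738 = √33547/1738 + 3*I*√14/1379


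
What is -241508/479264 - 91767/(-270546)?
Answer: -889933495/5402623256 ≈ -0.16472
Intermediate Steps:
-241508/479264 - 91767/(-270546) = -241508*1/479264 - 91767*(-1/270546) = -60377/119816 + 30589/90182 = -889933495/5402623256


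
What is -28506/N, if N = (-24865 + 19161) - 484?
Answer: 14253/3094 ≈ 4.6067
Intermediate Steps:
N = -6188 (N = -5704 - 484 = -6188)
-28506/N = -28506/(-6188) = -28506*(-1/6188) = 14253/3094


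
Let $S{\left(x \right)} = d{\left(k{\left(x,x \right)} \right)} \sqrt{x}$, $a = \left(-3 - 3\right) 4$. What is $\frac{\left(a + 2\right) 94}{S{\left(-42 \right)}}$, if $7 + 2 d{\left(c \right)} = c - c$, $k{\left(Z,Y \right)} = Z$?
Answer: $- \frac{2068 i \sqrt{42}}{147} \approx - 91.171 i$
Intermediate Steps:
$d{\left(c \right)} = - \frac{7}{2}$ ($d{\left(c \right)} = - \frac{7}{2} + \frac{c - c}{2} = - \frac{7}{2} + \frac{1}{2} \cdot 0 = - \frac{7}{2} + 0 = - \frac{7}{2}$)
$a = -24$ ($a = \left(-6\right) 4 = -24$)
$S{\left(x \right)} = - \frac{7 \sqrt{x}}{2}$
$\frac{\left(a + 2\right) 94}{S{\left(-42 \right)}} = \frac{\left(-24 + 2\right) 94}{\left(- \frac{7}{2}\right) \sqrt{-42}} = \frac{\left(-22\right) 94}{\left(- \frac{7}{2}\right) i \sqrt{42}} = - \frac{2068}{\left(- \frac{7}{2}\right) i \sqrt{42}} = - 2068 \frac{i \sqrt{42}}{147} = - \frac{2068 i \sqrt{42}}{147}$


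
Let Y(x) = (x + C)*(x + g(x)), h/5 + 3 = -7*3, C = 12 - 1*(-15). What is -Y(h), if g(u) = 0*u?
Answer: -11160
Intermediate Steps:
g(u) = 0
C = 27 (C = 12 + 15 = 27)
h = -120 (h = -15 + 5*(-7*3) = -15 + 5*(-21) = -15 - 105 = -120)
Y(x) = x*(27 + x) (Y(x) = (x + 27)*(x + 0) = (27 + x)*x = x*(27 + x))
-Y(h) = -(-120)*(27 - 120) = -(-120)*(-93) = -1*11160 = -11160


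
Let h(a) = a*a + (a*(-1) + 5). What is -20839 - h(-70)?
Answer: -25814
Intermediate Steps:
h(a) = 5 + a² - a (h(a) = a² + (-a + 5) = a² + (5 - a) = 5 + a² - a)
-20839 - h(-70) = -20839 - (5 + (-70)² - 1*(-70)) = -20839 - (5 + 4900 + 70) = -20839 - 1*4975 = -20839 - 4975 = -25814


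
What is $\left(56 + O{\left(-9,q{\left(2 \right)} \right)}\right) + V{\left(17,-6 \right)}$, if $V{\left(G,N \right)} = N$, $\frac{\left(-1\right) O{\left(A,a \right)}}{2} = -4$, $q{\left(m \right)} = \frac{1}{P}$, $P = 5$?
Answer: $58$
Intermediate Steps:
$q{\left(m \right)} = \frac{1}{5}$
$O{\left(A,a \right)} = 8$ ($O{\left(A,a \right)} = \left(-2\right) \left(-4\right) = 8$)
$\left(56 + O{\left(-9,q{\left(2 \right)} \right)}\right) + V{\left(17,-6 \right)} = \left(56 + 8\right) - 6 = 64 - 6 = 58$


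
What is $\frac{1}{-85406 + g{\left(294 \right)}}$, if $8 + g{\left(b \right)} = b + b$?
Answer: $- \frac{1}{84826} \approx -1.1789 \cdot 10^{-5}$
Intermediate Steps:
$g{\left(b \right)} = -8 + 2 b$ ($g{\left(b \right)} = -8 + \left(b + b\right) = -8 + 2 b$)
$\frac{1}{-85406 + g{\left(294 \right)}} = \frac{1}{-85406 + \left(-8 + 2 \cdot 294\right)} = \frac{1}{-85406 + \left(-8 + 588\right)} = \frac{1}{-85406 + 580} = \frac{1}{-84826} = - \frac{1}{84826}$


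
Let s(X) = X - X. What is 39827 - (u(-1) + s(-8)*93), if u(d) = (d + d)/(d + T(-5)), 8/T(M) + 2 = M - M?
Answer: 199133/5 ≈ 39827.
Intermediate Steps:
T(M) = -4 (T(M) = 8/(-2 + (M - M)) = 8/(-2 + 0) = 8/(-2) = 8*(-1/2) = -4)
s(X) = 0
u(d) = 2*d/(-4 + d) (u(d) = (d + d)/(d - 4) = (2*d)/(-4 + d) = 2*d/(-4 + d))
39827 - (u(-1) + s(-8)*93) = 39827 - (2*(-1)/(-4 - 1) + 0*93) = 39827 - (2*(-1)/(-5) + 0) = 39827 - (2*(-1)*(-1/5) + 0) = 39827 - (2/5 + 0) = 39827 - 1*2/5 = 39827 - 2/5 = 199133/5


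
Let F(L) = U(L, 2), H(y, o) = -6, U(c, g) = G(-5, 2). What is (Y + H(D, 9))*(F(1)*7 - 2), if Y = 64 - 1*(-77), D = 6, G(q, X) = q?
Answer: -4995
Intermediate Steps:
U(c, g) = -5
F(L) = -5
Y = 141 (Y = 64 + 77 = 141)
(Y + H(D, 9))*(F(1)*7 - 2) = (141 - 6)*(-5*7 - 2) = 135*(-35 - 2) = 135*(-37) = -4995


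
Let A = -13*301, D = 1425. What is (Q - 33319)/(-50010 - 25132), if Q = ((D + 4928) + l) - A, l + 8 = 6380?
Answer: 16681/75142 ≈ 0.22199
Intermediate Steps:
l = 6372 (l = -8 + 6380 = 6372)
A = -3913
Q = 16638 (Q = ((1425 + 4928) + 6372) - 1*(-3913) = (6353 + 6372) + 3913 = 12725 + 3913 = 16638)
(Q - 33319)/(-50010 - 25132) = (16638 - 33319)/(-50010 - 25132) = -16681/(-75142) = -16681*(-1/75142) = 16681/75142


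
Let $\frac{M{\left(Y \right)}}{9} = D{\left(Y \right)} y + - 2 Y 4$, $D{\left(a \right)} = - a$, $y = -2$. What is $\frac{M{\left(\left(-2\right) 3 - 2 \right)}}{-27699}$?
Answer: $- \frac{144}{9233} \approx -0.015596$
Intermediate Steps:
$M{\left(Y \right)} = - 54 Y$ ($M{\left(Y \right)} = 9 \left(- Y \left(-2\right) + - 2 Y 4\right) = 9 \left(2 Y - 8 Y\right) = 9 \left(- 6 Y\right) = - 54 Y$)
$\frac{M{\left(\left(-2\right) 3 - 2 \right)}}{-27699} = \frac{\left(-54\right) \left(\left(-2\right) 3 - 2\right)}{-27699} = - 54 \left(-6 - 2\right) \left(- \frac{1}{27699}\right) = \left(-54\right) \left(-8\right) \left(- \frac{1}{27699}\right) = 432 \left(- \frac{1}{27699}\right) = - \frac{144}{9233}$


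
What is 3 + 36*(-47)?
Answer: -1689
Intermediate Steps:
3 + 36*(-47) = 3 - 1692 = -1689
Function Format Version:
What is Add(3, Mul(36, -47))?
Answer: -1689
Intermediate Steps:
Add(3, Mul(36, -47)) = Add(3, -1692) = -1689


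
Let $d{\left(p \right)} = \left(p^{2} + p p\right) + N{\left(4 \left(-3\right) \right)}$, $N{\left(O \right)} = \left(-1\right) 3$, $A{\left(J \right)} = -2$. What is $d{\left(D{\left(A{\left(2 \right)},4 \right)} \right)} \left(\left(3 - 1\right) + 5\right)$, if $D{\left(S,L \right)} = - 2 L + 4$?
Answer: $203$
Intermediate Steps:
$N{\left(O \right)} = -3$
$D{\left(S,L \right)} = 4 - 2 L$
$d{\left(p \right)} = -3 + 2 p^{2}$ ($d{\left(p \right)} = \left(p^{2} + p p\right) - 3 = \left(p^{2} + p^{2}\right) - 3 = 2 p^{2} - 3 = -3 + 2 p^{2}$)
$d{\left(D{\left(A{\left(2 \right)},4 \right)} \right)} \left(\left(3 - 1\right) + 5\right) = \left(-3 + 2 \left(4 - 8\right)^{2}\right) \left(\left(3 - 1\right) + 5\right) = \left(-3 + 2 \left(-4\right)^{2}\right) \left(2 + 5\right) = \left(-3 + 2 \cdot 16\right) 7 = \left(-3 + 32\right) 7 = 29 \cdot 7 = 203$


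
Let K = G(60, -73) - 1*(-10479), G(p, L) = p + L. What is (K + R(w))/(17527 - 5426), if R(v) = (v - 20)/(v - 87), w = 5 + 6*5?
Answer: 544217/629252 ≈ 0.86486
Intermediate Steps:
G(p, L) = L + p
w = 35 (w = 5 + 30 = 35)
R(v) = (-20 + v)/(-87 + v)
K = 10466 (K = (-73 + 60) - 1*(-10479) = -13 + 10479 = 10466)
(K + R(w))/(17527 - 5426) = (10466 + (-20 + 35)/(-87 + 35))/(17527 - 5426) = (10466 + 15/(-52))/12101 = (10466 - 1/52*15)*(1/12101) = (10466 - 15/52)*(1/12101) = (544217/52)*(1/12101) = 544217/629252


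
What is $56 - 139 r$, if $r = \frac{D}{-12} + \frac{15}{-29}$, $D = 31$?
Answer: $\frac{169469}{348} \approx 486.98$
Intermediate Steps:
$r = - \frac{1079}{348}$ ($r = \frac{31}{-12} + \frac{15}{-29} = 31 \left(- \frac{1}{12}\right) + 15 \left(- \frac{1}{29}\right) = - \frac{31}{12} - \frac{15}{29} = - \frac{1079}{348} \approx -3.1006$)
$56 - 139 r = 56 - - \frac{149981}{348} = 56 + \frac{149981}{348} = \frac{169469}{348}$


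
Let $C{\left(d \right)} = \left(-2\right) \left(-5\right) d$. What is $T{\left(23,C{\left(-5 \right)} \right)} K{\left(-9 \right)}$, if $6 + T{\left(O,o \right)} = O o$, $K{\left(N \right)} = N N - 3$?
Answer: $-90168$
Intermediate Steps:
$C{\left(d \right)} = 10 d$
$K{\left(N \right)} = -3 + N^{2}$ ($K{\left(N \right)} = N^{2} - 3 = -3 + N^{2}$)
$T{\left(O,o \right)} = -6 + O o$
$T{\left(23,C{\left(-5 \right)} \right)} K{\left(-9 \right)} = \left(-6 + 23 \cdot 10 \left(-5\right)\right) \left(-3 + \left(-9\right)^{2}\right) = \left(-6 + 23 \left(-50\right)\right) \left(-3 + 81\right) = \left(-6 - 1150\right) 78 = \left(-1156\right) 78 = -90168$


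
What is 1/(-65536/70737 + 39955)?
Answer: 70737/2826231299 ≈ 2.5029e-5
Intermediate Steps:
1/(-65536/70737 + 39955) = 1/(2826231299/70737) = 70737/2826231299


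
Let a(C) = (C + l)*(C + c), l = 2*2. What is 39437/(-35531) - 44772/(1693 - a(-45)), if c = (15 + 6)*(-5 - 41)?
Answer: 11428843/706320749 ≈ 0.016181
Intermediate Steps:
c = -966 (c = 21*(-46) = -966)
l = 4
a(C) = (-966 + C)*(4 + C) (a(C) = (C + 4)*(C - 966) = (4 + C)*(-966 + C) = (-966 + C)*(4 + C))
39437/(-35531) - 44772/(1693 - a(-45)) = 39437/(-35531) - 44772/(1693 - (-3864 + (-45)² - 962*(-45))) = 39437*(-1/35531) - 44772/(1693 - (-3864 + 2025 + 43290)) = -39437/35531 - 44772/(1693 - 1*41451) = -39437/35531 - 44772/(1693 - 41451) = -39437/35531 - 44772/(-39758) = -39437/35531 - 44772*(-1/39758) = -39437/35531 + 22386/19879 = 11428843/706320749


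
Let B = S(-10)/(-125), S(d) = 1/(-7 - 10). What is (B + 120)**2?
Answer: 65025510001/4515625 ≈ 14400.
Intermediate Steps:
S(d) = -1/17 (S(d) = 1/(-17) = -1/17)
B = 1/2125 (B = -1/17/(-125) = -1/17*(-1/125) = 1/2125 ≈ 0.00047059)
(B + 120)**2 = (1/2125 + 120)**2 = (255001/2125)**2 = 65025510001/4515625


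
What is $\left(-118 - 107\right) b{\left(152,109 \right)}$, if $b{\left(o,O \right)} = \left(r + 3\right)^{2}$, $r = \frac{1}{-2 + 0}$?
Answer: $- \frac{5625}{4} \approx -1406.3$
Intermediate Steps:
$r = - \frac{1}{2}$ ($r = \frac{1}{-2} = - \frac{1}{2} \approx -0.5$)
$b{\left(o,O \right)} = \frac{25}{4}$ ($b{\left(o,O \right)} = \left(- \frac{1}{2} + 3\right)^{2} = \left(\frac{5}{2}\right)^{2} = \frac{25}{4}$)
$\left(-118 - 107\right) b{\left(152,109 \right)} = \left(-118 - 107\right) \frac{25}{4} = \left(-225\right) \frac{25}{4} = - \frac{5625}{4}$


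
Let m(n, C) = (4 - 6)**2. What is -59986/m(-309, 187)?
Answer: -29993/2 ≈ -14997.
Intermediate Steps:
m(n, C) = 4 (m(n, C) = (-2)**2 = 4)
-59986/m(-309, 187) = -59986/4 = -59986*1/4 = -29993/2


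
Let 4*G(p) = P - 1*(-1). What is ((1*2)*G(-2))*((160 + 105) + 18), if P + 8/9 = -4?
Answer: -9905/18 ≈ -550.28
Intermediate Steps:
P = -44/9 (P = -8/9 - 4 = -44/9 ≈ -4.8889)
G(p) = -35/36 (G(p) = (-44/9 - 1*(-1))/4 = (-44/9 + 1)/4 = (¼)*(-35/9) = -35/36)
((1*2)*G(-2))*((160 + 105) + 18) = ((1*2)*(-35/36))*((160 + 105) + 18) = (2*(-35/36))*(265 + 18) = -35/18*283 = -9905/18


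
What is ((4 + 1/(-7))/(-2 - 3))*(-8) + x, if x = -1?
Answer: 181/35 ≈ 5.1714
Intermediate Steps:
((4 + 1/(-7))/(-2 - 3))*(-8) + x = ((4 + 1/(-7))/(-2 - 3))*(-8) - 1 = ((4 - 1/7)/(-5))*(-8) - 1 = ((27/7)*(-1/5))*(-8) - 1 = -27/35*(-8) - 1 = 216/35 - 1 = 181/35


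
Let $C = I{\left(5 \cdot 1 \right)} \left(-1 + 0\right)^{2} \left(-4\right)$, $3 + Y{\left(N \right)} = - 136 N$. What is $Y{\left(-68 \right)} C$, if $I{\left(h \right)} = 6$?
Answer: $-221880$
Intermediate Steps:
$Y{\left(N \right)} = -3 - 136 N$
$C = -24$ ($C = 6 \left(-1 + 0\right)^{2} \left(-4\right) = 6 \left(-1\right)^{2} \left(-4\right) = 6 \cdot 1 \left(-4\right) = 6 \left(-4\right) = -24$)
$Y{\left(-68 \right)} C = \left(-3 - -9248\right) \left(-24\right) = \left(-3 + 9248\right) \left(-24\right) = 9245 \left(-24\right) = -221880$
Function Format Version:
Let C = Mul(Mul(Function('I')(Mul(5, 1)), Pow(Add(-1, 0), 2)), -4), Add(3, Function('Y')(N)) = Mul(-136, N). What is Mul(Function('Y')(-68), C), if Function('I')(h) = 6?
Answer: -221880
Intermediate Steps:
Function('Y')(N) = Add(-3, Mul(-136, N))
C = -24 (C = Mul(Mul(6, Pow(Add(-1, 0), 2)), -4) = Mul(Mul(6, Pow(-1, 2)), -4) = Mul(Mul(6, 1), -4) = Mul(6, -4) = -24)
Mul(Function('Y')(-68), C) = Mul(Add(-3, Mul(-136, -68)), -24) = Mul(Add(-3, 9248), -24) = Mul(9245, -24) = -221880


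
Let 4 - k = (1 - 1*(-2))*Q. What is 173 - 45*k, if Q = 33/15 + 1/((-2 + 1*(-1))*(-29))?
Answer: 8455/29 ≈ 291.55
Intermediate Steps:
Q = 962/435 (Q = 33*(1/15) - 1/29/(-2 - 1) = 11/5 - 1/29/(-3) = 11/5 - 1/3*(-1/29) = 11/5 + 1/87 = 962/435 ≈ 2.2115)
k = -382/145 (k = 4 - (1 - 1*(-2))*962/435 = 4 - (1 + 2)*962/435 = 4 - 3*962/435 = 4 - 1*962/145 = 4 - 962/145 = -382/145 ≈ -2.6345)
173 - 45*k = 173 - 45*(-382/145) = 173 + 3438/29 = 8455/29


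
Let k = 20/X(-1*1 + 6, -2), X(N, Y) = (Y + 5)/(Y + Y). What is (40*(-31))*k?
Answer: 99200/3 ≈ 33067.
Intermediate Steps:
X(N, Y) = (5 + Y)/(2*Y) (X(N, Y) = (5 + Y)/((2*Y)) = (5 + Y)*(1/(2*Y)) = (5 + Y)/(2*Y))
k = -80/3 (k = 20/(((1/2)*(5 - 2)/(-2))) = 20/(((1/2)*(-1/2)*3)) = 20/(-3/4) = 20*(-4/3) = -80/3 ≈ -26.667)
(40*(-31))*k = (40*(-31))*(-80/3) = -1240*(-80/3) = 99200/3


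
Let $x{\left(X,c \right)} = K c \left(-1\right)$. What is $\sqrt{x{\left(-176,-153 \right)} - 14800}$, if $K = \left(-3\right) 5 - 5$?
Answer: $2 i \sqrt{4465} \approx 133.64 i$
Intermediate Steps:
$K = -20$ ($K = -15 - 5 = -20$)
$x{\left(X,c \right)} = 20 c$ ($x{\left(X,c \right)} = - 20 c \left(-1\right) = 20 c$)
$\sqrt{x{\left(-176,-153 \right)} - 14800} = \sqrt{20 \left(-153\right) - 14800} = \sqrt{-3060 - 14800} = \sqrt{-17860} = 2 i \sqrt{4465}$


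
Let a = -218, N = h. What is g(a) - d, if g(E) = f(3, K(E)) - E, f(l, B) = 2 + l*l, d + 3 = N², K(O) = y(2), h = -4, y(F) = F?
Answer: 216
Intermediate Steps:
K(O) = 2
N = -4
d = 13 (d = -3 + (-4)² = -3 + 16 = 13)
f(l, B) = 2 + l²
g(E) = 11 - E (g(E) = (2 + 3²) - E = (2 + 9) - E = 11 - E)
g(a) - d = (11 - 1*(-218)) - 1*13 = (11 + 218) - 13 = 229 - 13 = 216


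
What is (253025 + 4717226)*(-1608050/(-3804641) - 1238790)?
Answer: -23425536593763501340/3804641 ≈ -6.1571e+12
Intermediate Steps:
(253025 + 4717226)*(-1608050/(-3804641) - 1238790) = 4970251*(-1608050*(-1/3804641) - 1238790) = 4970251*(1608050/3804641 - 1238790) = 4970251*(-4713149616340/3804641) = -23425536593763501340/3804641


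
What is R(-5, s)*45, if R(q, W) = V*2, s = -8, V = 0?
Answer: 0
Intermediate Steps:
R(q, W) = 0 (R(q, W) = 0*2 = 0)
R(-5, s)*45 = 0*45 = 0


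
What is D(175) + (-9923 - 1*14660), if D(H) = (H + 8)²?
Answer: 8906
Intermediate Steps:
D(H) = (8 + H)²
D(175) + (-9923 - 1*14660) = (8 + 175)² + (-9923 - 1*14660) = 183² + (-9923 - 14660) = 33489 - 24583 = 8906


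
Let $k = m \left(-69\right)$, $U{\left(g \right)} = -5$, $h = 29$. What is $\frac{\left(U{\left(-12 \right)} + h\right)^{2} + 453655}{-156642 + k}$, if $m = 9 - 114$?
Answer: $- \frac{454231}{149397} \approx -3.0404$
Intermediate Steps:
$m = -105$ ($m = 9 - 114 = -105$)
$k = 7245$ ($k = \left(-105\right) \left(-69\right) = 7245$)
$\frac{\left(U{\left(-12 \right)} + h\right)^{2} + 453655}{-156642 + k} = \frac{\left(-5 + 29\right)^{2} + 453655}{-156642 + 7245} = \frac{24^{2} + 453655}{-149397} = \left(576 + 453655\right) \left(- \frac{1}{149397}\right) = 454231 \left(- \frac{1}{149397}\right) = - \frac{454231}{149397}$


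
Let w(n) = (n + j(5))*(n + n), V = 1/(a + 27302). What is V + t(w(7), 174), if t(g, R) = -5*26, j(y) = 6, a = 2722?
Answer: -3903119/30024 ≈ -130.00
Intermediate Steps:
V = 1/30024 (V = 1/(2722 + 27302) = 1/30024 ≈ 3.3307e-5)
w(n) = 2*n*(6 + n) (w(n) = (n + 6)*(n + n) = (6 + n)*(2*n) = 2*n*(6 + n))
t(g, R) = -130
V + t(w(7), 174) = 1/30024 - 130 = -3903119/30024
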